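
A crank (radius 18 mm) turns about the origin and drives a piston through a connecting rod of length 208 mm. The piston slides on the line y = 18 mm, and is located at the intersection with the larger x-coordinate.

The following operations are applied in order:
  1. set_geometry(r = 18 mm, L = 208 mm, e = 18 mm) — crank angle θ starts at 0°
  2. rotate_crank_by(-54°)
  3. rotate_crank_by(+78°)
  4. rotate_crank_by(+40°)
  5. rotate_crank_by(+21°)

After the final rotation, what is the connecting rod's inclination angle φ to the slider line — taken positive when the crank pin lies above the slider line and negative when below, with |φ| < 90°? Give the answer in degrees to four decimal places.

set_geometry: r = 18 mm, L = 208 mm, e = 18 mm; θ ← 0°
rotate_crank_by(-54°): θ ← 0° -54° = -54°
rotate_crank_by(+78°): θ ← -54° +78° = 24°
rotate_crank_by(+40°): θ ← 24° +40° = 64°
rotate_crank_by(+21°): θ ← 64° +21° = 85°
crank pin P = (r cos θ, r sin θ) = (1.568803, 17.931505)
h = r sin θ − e = 17.931505 − 18 = -0.068495
sin φ = h / L = -0.068495 / 208 = -0.00032930
φ = arcsin(-0.00032930) = -0.018868°

-0.0189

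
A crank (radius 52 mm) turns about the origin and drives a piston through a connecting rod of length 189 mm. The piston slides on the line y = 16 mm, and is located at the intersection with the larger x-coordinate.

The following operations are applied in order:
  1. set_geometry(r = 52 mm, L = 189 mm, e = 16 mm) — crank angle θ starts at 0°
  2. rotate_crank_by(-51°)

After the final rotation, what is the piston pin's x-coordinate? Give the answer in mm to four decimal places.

213.1096

set_geometry: r = 52 mm, L = 189 mm, e = 16 mm; θ ← 0°
rotate_crank_by(-51°): θ ← 0° -51° = -51°
crank pin P = (r cos θ, r sin θ) = (32.724660, -40.411590)
h = r sin θ − e = -40.411590 − 16 = -56.411590
x = r cos θ + √(L² − h²) = 32.724660 + √(35721.0 − 3182.2675) = 32.724660 + 180.384956 = 213.109617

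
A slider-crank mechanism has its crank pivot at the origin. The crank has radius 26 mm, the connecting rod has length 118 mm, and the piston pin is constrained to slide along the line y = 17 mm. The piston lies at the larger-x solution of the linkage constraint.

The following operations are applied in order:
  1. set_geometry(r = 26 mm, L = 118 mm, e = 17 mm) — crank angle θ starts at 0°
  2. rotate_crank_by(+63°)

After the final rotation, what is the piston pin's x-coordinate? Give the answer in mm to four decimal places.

129.6425

set_geometry: r = 26 mm, L = 118 mm, e = 17 mm; θ ← 0°
rotate_crank_by(+63°): θ ← 0° +63° = 63°
crank pin P = (r cos θ, r sin θ) = (11.803753, 23.166170)
h = r sin θ − e = 23.166170 − 17 = 6.166170
x = r cos θ + √(L² − h²) = 11.803753 + √(13924.0 − 38.0216) = 11.803753 + 117.838781 = 129.642534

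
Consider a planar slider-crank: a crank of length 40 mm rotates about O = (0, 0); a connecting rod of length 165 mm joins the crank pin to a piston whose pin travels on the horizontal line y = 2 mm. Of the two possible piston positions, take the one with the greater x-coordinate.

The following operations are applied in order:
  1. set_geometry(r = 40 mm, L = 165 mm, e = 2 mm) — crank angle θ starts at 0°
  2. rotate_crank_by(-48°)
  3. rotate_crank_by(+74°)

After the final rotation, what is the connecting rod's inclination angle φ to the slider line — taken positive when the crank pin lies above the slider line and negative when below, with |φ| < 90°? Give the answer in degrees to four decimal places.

set_geometry: r = 40 mm, L = 165 mm, e = 2 mm; θ ← 0°
rotate_crank_by(-48°): θ ← 0° -48° = -48°
rotate_crank_by(+74°): θ ← -48° +74° = 26°
crank pin P = (r cos θ, r sin θ) = (35.951762, 17.534846)
h = r sin θ − e = 17.534846 − 2 = 15.534846
sin φ = h / L = 15.534846 / 165 = 0.09415058
φ = arcsin(0.09415058) = 5.402433°

5.4024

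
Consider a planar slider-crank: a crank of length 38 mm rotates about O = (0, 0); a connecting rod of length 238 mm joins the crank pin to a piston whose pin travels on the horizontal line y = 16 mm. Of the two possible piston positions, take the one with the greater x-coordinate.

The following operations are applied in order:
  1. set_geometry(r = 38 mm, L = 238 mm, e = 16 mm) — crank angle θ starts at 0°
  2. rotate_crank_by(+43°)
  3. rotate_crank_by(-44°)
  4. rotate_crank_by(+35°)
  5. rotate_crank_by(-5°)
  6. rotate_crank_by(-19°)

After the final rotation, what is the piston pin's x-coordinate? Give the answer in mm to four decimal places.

275.2369

set_geometry: r = 38 mm, L = 238 mm, e = 16 mm; θ ← 0°
rotate_crank_by(+43°): θ ← 0° +43° = 43°
rotate_crank_by(-44°): θ ← 43° -44° = -1°
rotate_crank_by(+35°): θ ← -1° +35° = 34°
rotate_crank_by(-5°): θ ← 34° -5° = 29°
rotate_crank_by(-19°): θ ← 29° -19° = 10°
crank pin P = (r cos θ, r sin θ) = (37.422695, 6.598631)
h = r sin θ − e = 6.598631 − 16 = -9.401369
x = r cos θ + √(L² − h²) = 37.422695 + √(56644.0 − 88.3857) = 37.422695 + 237.814243 = 275.236938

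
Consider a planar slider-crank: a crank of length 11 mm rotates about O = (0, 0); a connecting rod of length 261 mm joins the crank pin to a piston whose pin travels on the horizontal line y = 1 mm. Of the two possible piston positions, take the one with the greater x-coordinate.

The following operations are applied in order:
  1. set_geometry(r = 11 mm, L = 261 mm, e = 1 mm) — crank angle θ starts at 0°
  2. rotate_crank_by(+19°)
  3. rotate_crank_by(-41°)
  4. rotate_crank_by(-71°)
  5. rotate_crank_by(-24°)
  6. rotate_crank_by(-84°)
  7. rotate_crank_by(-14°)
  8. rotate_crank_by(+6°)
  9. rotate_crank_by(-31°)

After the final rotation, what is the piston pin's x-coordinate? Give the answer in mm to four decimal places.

255.3607

set_geometry: r = 11 mm, L = 261 mm, e = 1 mm; θ ← 0°
rotate_crank_by(+19°): θ ← 0° +19° = 19°
rotate_crank_by(-41°): θ ← 19° -41° = -22°
rotate_crank_by(-71°): θ ← -22° -71° = -93°
rotate_crank_by(-24°): θ ← -93° -24° = -117°
rotate_crank_by(-84°): θ ← -117° -84° = -201°
rotate_crank_by(-14°): θ ← -201° -14° = -215°
rotate_crank_by(+6°): θ ← -215° +6° = -209°
rotate_crank_by(-31°): θ ← -209° -31° = -240°
crank pin P = (r cos θ, r sin θ) = (-5.500000, 9.526279)
h = r sin θ − e = 9.526279 − 1 = 8.526279
x = r cos θ + √(L² − h²) = -5.500000 + √(68121.0 − 72.6974) = -5.500000 + 260.860696 = 255.360696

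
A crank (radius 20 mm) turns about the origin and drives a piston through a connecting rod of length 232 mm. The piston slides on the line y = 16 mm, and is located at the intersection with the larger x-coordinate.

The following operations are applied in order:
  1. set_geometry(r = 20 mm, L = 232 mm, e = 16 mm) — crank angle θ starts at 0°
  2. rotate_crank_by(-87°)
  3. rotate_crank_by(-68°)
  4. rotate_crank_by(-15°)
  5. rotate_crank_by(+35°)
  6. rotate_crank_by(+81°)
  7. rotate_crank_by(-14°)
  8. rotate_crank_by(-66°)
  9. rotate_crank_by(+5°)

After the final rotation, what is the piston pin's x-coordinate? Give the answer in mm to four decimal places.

set_geometry: r = 20 mm, L = 232 mm, e = 16 mm; θ ← 0°
rotate_crank_by(-87°): θ ← 0° -87° = -87°
rotate_crank_by(-68°): θ ← -87° -68° = -155°
rotate_crank_by(-15°): θ ← -155° -15° = -170°
rotate_crank_by(+35°): θ ← -170° +35° = -135°
rotate_crank_by(+81°): θ ← -135° +81° = -54°
rotate_crank_by(-14°): θ ← -54° -14° = -68°
rotate_crank_by(-66°): θ ← -68° -66° = -134°
rotate_crank_by(+5°): θ ← -134° +5° = -129°
crank pin P = (r cos θ, r sin θ) = (-12.586408, -15.542919)
h = r sin θ − e = -15.542919 − 16 = -31.542919
x = r cos θ + √(L² − h²) = -12.586408 + √(53824.0 − 994.9558) = -12.586408 + 229.845697 = 217.259289

217.2593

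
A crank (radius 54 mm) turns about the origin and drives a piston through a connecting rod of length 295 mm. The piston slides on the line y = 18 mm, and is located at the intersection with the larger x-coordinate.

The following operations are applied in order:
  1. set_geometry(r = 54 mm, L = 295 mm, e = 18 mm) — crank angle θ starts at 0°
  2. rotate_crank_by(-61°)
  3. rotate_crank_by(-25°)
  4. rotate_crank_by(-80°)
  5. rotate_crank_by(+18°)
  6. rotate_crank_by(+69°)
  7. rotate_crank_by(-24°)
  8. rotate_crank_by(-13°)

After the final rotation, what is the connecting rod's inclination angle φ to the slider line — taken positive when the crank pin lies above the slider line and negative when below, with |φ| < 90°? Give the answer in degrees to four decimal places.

set_geometry: r = 54 mm, L = 295 mm, e = 18 mm; θ ← 0°
rotate_crank_by(-61°): θ ← 0° -61° = -61°
rotate_crank_by(-25°): θ ← -61° -25° = -86°
rotate_crank_by(-80°): θ ← -86° -80° = -166°
rotate_crank_by(+18°): θ ← -166° +18° = -148°
rotate_crank_by(+69°): θ ← -148° +69° = -79°
rotate_crank_by(-24°): θ ← -79° -24° = -103°
rotate_crank_by(-13°): θ ← -103° -13° = -116°
crank pin P = (r cos θ, r sin θ) = (-23.672042, -48.534879)
h = r sin θ − e = -48.534879 − 18 = -66.534879
sin φ = h / L = -66.534879 / 295 = -0.22554196
φ = arcsin(-0.22554196) = -13.034749°

-13.0347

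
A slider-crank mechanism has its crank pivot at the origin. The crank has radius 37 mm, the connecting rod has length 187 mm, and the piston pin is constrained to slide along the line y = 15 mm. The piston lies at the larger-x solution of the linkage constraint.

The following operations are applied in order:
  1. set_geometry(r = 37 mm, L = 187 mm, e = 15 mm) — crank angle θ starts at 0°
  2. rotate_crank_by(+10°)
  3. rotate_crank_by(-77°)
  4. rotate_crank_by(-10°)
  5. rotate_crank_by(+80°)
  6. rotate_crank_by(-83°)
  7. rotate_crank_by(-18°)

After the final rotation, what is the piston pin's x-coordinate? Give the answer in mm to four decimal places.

174.5791

set_geometry: r = 37 mm, L = 187 mm, e = 15 mm; θ ← 0°
rotate_crank_by(+10°): θ ← 0° +10° = 10°
rotate_crank_by(-77°): θ ← 10° -77° = -67°
rotate_crank_by(-10°): θ ← -67° -10° = -77°
rotate_crank_by(+80°): θ ← -77° +80° = 3°
rotate_crank_by(-83°): θ ← 3° -83° = -80°
rotate_crank_by(-18°): θ ← -80° -18° = -98°
crank pin P = (r cos θ, r sin θ) = (-5.149405, -36.639919)
h = r sin θ − e = -36.639919 − 15 = -51.639919
x = r cos θ + √(L² − h²) = -5.149405 + √(34969.0 − 2666.6812) = -5.149405 + 179.728459 = 174.579054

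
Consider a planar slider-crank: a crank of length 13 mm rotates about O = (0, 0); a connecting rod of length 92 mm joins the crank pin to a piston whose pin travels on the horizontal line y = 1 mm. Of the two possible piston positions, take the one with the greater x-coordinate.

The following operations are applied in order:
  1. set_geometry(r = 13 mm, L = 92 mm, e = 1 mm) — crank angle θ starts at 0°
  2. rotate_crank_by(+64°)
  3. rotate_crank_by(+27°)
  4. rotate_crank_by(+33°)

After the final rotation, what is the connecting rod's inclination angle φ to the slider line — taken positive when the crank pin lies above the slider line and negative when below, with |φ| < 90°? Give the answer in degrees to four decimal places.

set_geometry: r = 13 mm, L = 92 mm, e = 1 mm; θ ← 0°
rotate_crank_by(+64°): θ ← 0° +64° = 64°
rotate_crank_by(+27°): θ ← 64° +27° = 91°
rotate_crank_by(+33°): θ ← 91° +33° = 124°
crank pin P = (r cos θ, r sin θ) = (-7.269508, 10.777488)
h = r sin θ − e = 10.777488 − 1 = 9.777488
sin φ = h / L = 9.777488 / 92 = 0.10627705
φ = arcsin(0.10627705) = 6.100748°

6.1007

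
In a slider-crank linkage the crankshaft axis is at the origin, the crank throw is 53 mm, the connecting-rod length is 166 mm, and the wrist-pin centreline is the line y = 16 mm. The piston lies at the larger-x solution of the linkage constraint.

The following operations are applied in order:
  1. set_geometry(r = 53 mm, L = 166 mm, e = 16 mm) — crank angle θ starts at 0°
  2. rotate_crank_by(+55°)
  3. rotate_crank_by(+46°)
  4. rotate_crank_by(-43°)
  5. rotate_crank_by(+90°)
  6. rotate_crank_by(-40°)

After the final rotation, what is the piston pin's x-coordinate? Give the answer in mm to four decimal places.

146.0174

set_geometry: r = 53 mm, L = 166 mm, e = 16 mm; θ ← 0°
rotate_crank_by(+55°): θ ← 0° +55° = 55°
rotate_crank_by(+46°): θ ← 55° +46° = 101°
rotate_crank_by(-43°): θ ← 101° -43° = 58°
rotate_crank_by(+90°): θ ← 58° +90° = 148°
rotate_crank_by(-40°): θ ← 148° -40° = 108°
crank pin P = (r cos θ, r sin θ) = (-16.377901, 50.405995)
h = r sin θ − e = 50.405995 − 16 = 34.405995
x = r cos θ + √(L² − h²) = -16.377901 + √(27556.0 − 1183.7725) = -16.377901 + 162.395282 = 146.017381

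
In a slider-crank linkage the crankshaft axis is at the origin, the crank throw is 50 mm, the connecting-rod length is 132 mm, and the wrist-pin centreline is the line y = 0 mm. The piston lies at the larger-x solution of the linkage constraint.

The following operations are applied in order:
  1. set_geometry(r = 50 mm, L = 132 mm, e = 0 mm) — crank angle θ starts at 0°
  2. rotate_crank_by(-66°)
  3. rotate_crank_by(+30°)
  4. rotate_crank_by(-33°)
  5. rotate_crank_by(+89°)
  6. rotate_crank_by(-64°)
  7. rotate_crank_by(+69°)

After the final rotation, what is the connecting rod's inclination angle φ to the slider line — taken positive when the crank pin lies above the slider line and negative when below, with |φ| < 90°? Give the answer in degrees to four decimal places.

set_geometry: r = 50 mm, L = 132 mm, e = 0 mm; θ ← 0°
rotate_crank_by(-66°): θ ← 0° -66° = -66°
rotate_crank_by(+30°): θ ← -66° +30° = -36°
rotate_crank_by(-33°): θ ← -36° -33° = -69°
rotate_crank_by(+89°): θ ← -69° +89° = 20°
rotate_crank_by(-64°): θ ← 20° -64° = -44°
rotate_crank_by(+69°): θ ← -44° +69° = 25°
crank pin P = (r cos θ, r sin θ) = (45.315389, 21.130913)
h = r sin θ − e = 21.130913 − 0 = 21.130913
sin φ = h / L = 21.130913 / 132 = 0.16008267
φ = arcsin(0.16008267) = 9.211695°

9.2117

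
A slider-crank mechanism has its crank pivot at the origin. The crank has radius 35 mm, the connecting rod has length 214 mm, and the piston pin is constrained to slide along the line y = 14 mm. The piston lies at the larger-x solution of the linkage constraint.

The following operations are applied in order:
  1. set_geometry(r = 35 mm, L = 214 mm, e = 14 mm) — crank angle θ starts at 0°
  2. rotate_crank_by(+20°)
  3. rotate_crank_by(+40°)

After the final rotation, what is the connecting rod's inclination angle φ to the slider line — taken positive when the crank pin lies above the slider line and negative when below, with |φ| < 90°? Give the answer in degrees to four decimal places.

set_geometry: r = 35 mm, L = 214 mm, e = 14 mm; θ ← 0°
rotate_crank_by(+20°): θ ← 0° +20° = 20°
rotate_crank_by(+40°): θ ← 20° +40° = 60°
crank pin P = (r cos θ, r sin θ) = (17.500000, 30.310889)
h = r sin θ − e = 30.310889 − 14 = 16.310889
sin φ = h / L = 16.310889 / 214 = 0.07621911
φ = arcsin(0.07621911) = 4.371273°

4.3713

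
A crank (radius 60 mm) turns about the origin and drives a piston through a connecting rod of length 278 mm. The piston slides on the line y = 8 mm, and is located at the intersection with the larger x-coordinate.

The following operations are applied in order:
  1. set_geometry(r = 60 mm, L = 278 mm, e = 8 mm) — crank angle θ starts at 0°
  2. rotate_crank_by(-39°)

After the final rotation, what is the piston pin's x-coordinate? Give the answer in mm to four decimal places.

set_geometry: r = 60 mm, L = 278 mm, e = 8 mm; θ ← 0°
rotate_crank_by(-39°): θ ← 0° -39° = -39°
crank pin P = (r cos θ, r sin θ) = (46.628758, -37.759223)
h = r sin θ − e = -37.759223 − 8 = -45.759223
x = r cos θ + √(L² − h²) = 46.628758 + √(77284.0 − 2093.9065) = 46.628758 + 274.208121 = 320.836878

320.8369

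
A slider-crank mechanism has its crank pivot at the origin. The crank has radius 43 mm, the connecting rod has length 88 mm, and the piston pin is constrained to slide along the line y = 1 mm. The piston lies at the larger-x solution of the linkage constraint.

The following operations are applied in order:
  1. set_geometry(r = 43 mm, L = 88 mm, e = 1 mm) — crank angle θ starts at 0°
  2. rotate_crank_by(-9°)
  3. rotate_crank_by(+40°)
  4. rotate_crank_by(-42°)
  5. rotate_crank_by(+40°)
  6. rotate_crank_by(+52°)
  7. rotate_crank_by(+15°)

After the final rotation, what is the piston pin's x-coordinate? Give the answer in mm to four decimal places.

72.9632

set_geometry: r = 43 mm, L = 88 mm, e = 1 mm; θ ← 0°
rotate_crank_by(-9°): θ ← 0° -9° = -9°
rotate_crank_by(+40°): θ ← -9° +40° = 31°
rotate_crank_by(-42°): θ ← 31° -42° = -11°
rotate_crank_by(+40°): θ ← -11° +40° = 29°
rotate_crank_by(+52°): θ ← 29° +52° = 81°
rotate_crank_by(+15°): θ ← 81° +15° = 96°
crank pin P = (r cos θ, r sin θ) = (-4.494724, 42.764442)
h = r sin θ − e = 42.764442 − 1 = 41.764442
x = r cos θ + √(L² − h²) = -4.494724 + √(7744.0 − 1744.2686) = -4.494724 + 77.457933 = 72.963209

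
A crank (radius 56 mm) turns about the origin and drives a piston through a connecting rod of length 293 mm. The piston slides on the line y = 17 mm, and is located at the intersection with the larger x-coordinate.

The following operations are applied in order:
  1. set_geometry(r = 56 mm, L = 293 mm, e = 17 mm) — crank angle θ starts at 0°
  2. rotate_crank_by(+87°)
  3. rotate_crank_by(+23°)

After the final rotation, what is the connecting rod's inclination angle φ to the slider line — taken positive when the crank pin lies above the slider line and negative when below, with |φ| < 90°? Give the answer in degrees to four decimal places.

6.9833

set_geometry: r = 56 mm, L = 293 mm, e = 17 mm; θ ← 0°
rotate_crank_by(+87°): θ ← 0° +87° = 87°
rotate_crank_by(+23°): θ ← 87° +23° = 110°
crank pin P = (r cos θ, r sin θ) = (-19.153128, 52.622787)
h = r sin θ − e = 52.622787 − 17 = 35.622787
sin φ = h / L = 35.622787 / 293 = 0.12157948
φ = arcsin(0.12157948) = 6.983267°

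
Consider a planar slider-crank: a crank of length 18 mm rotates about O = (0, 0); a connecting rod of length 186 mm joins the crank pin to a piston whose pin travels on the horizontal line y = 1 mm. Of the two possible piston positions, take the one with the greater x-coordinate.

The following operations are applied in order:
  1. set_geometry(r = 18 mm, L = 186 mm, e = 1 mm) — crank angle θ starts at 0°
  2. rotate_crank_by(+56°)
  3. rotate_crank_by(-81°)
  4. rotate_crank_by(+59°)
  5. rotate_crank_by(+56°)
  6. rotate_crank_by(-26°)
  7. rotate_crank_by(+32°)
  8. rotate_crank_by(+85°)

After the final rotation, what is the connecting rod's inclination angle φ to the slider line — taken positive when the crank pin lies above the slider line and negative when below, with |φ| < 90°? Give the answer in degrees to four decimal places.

-0.4048

set_geometry: r = 18 mm, L = 186 mm, e = 1 mm; θ ← 0°
rotate_crank_by(+56°): θ ← 0° +56° = 56°
rotate_crank_by(-81°): θ ← 56° -81° = -25°
rotate_crank_by(+59°): θ ← -25° +59° = 34°
rotate_crank_by(+56°): θ ← 34° +56° = 90°
rotate_crank_by(-26°): θ ← 90° -26° = 64°
rotate_crank_by(+32°): θ ← 64° +32° = 96°
rotate_crank_by(+85°): θ ← 96° +85° = 181°
crank pin P = (r cos θ, r sin θ) = (-17.997259, -0.314143)
h = r sin θ − e = -0.314143 − 1 = -1.314143
sin φ = h / L = -1.314143 / 186 = -0.00706529
φ = arcsin(-0.00706529) = -0.404814°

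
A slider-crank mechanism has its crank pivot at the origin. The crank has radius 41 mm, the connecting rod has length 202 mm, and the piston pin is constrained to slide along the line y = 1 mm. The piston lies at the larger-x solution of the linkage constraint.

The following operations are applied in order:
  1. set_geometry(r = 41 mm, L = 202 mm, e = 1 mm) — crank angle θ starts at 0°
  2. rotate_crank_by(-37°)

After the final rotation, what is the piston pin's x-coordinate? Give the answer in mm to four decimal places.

set_geometry: r = 41 mm, L = 202 mm, e = 1 mm; θ ← 0°
rotate_crank_by(-37°): θ ← 0° -37° = -37°
crank pin P = (r cos θ, r sin θ) = (32.744056, -24.674416)
h = r sin θ − e = -24.674416 − 1 = -25.674416
x = r cos θ + √(L² − h²) = 32.744056 + √(40804.0 − 659.1756) = 32.744056 + 200.361734 = 233.105790

233.1058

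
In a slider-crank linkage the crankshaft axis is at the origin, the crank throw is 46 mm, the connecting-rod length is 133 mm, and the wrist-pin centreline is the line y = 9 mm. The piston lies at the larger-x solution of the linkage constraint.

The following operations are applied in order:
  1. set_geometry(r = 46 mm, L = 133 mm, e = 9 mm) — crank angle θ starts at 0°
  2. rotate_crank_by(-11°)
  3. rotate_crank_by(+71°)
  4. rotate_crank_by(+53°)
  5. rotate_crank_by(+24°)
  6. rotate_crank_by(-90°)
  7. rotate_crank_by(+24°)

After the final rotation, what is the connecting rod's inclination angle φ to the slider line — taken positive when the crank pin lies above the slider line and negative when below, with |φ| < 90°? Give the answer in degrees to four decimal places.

set_geometry: r = 46 mm, L = 133 mm, e = 9 mm; θ ← 0°
rotate_crank_by(-11°): θ ← 0° -11° = -11°
rotate_crank_by(+71°): θ ← -11° +71° = 60°
rotate_crank_by(+53°): θ ← 60° +53° = 113°
rotate_crank_by(+24°): θ ← 113° +24° = 137°
rotate_crank_by(-90°): θ ← 137° -90° = 47°
rotate_crank_by(+24°): θ ← 47° +24° = 71°
crank pin P = (r cos θ, r sin θ) = (14.976135, 43.493854)
h = r sin θ − e = 43.493854 − 9 = 34.493854
sin φ = h / L = 34.493854 / 133 = 0.25935229
φ = arcsin(0.25935229) = 15.031633°

15.0316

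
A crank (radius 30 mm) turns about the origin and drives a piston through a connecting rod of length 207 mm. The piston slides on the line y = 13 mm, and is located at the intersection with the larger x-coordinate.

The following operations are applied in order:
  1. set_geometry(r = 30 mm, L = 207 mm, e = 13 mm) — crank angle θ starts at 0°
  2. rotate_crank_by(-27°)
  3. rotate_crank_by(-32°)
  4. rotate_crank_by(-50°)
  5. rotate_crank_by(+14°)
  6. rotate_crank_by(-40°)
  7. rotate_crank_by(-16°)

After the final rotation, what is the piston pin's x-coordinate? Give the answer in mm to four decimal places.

178.9206

set_geometry: r = 30 mm, L = 207 mm, e = 13 mm; θ ← 0°
rotate_crank_by(-27°): θ ← 0° -27° = -27°
rotate_crank_by(-32°): θ ← -27° -32° = -59°
rotate_crank_by(-50°): θ ← -59° -50° = -109°
rotate_crank_by(+14°): θ ← -109° +14° = -95°
rotate_crank_by(-40°): θ ← -95° -40° = -135°
rotate_crank_by(-16°): θ ← -135° -16° = -151°
crank pin P = (r cos θ, r sin θ) = (-26.238591, -14.544289)
h = r sin θ − e = -14.544289 − 13 = -27.544289
x = r cos θ + √(L² − h²) = -26.238591 + √(42849.0 − 758.6878) = -26.238591 + 205.159236 = 178.920645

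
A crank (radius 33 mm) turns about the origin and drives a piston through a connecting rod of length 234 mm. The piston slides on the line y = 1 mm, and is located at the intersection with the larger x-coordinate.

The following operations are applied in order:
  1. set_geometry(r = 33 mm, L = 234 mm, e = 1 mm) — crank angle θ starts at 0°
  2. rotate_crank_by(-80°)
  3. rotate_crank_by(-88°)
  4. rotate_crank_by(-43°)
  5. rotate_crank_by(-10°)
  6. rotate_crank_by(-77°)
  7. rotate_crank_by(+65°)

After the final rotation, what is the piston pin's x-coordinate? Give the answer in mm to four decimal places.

212.7624

set_geometry: r = 33 mm, L = 234 mm, e = 1 mm; θ ← 0°
rotate_crank_by(-80°): θ ← 0° -80° = -80°
rotate_crank_by(-88°): θ ← -80° -88° = -168°
rotate_crank_by(-43°): θ ← -168° -43° = -211°
rotate_crank_by(-10°): θ ← -211° -10° = -221°
rotate_crank_by(-77°): θ ← -221° -77° = -298°
rotate_crank_by(+65°): θ ← -298° +65° = -233°
crank pin P = (r cos θ, r sin θ) = (-19.859896, 26.354972)
h = r sin θ − e = 26.354972 − 1 = 25.354972
x = r cos θ + √(L² − h²) = -19.859896 + √(54756.0 − 642.8746) = -19.859896 + 232.622281 = 212.762385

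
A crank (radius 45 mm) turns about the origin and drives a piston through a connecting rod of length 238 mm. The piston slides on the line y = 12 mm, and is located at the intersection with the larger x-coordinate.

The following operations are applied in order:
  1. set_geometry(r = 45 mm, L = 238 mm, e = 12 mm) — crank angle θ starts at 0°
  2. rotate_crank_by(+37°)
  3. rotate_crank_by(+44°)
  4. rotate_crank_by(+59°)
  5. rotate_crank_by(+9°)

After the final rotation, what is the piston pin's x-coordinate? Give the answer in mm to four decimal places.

199.1649

set_geometry: r = 45 mm, L = 238 mm, e = 12 mm; θ ← 0°
rotate_crank_by(+37°): θ ← 0° +37° = 37°
rotate_crank_by(+44°): θ ← 37° +44° = 81°
rotate_crank_by(+59°): θ ← 81° +59° = 140°
rotate_crank_by(+9°): θ ← 140° +9° = 149°
crank pin P = (r cos θ, r sin θ) = (-38.572529, 23.176713)
h = r sin θ − e = 23.176713 − 12 = 11.176713
x = r cos θ + √(L² − h²) = -38.572529 + √(56644.0 − 124.9189) = -38.572529 + 237.737420 = 199.164892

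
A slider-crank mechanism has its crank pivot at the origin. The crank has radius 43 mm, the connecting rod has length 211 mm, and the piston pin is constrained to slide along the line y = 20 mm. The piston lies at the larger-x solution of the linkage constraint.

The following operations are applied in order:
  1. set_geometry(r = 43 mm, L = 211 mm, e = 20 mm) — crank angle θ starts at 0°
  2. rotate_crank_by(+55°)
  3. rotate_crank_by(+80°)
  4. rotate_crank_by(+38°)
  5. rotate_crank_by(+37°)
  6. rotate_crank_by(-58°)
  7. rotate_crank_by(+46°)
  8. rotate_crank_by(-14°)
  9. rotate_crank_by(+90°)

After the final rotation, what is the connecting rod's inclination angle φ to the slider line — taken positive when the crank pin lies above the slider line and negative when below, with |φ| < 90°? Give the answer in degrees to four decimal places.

-17.3424

set_geometry: r = 43 mm, L = 211 mm, e = 20 mm; θ ← 0°
rotate_crank_by(+55°): θ ← 0° +55° = 55°
rotate_crank_by(+80°): θ ← 55° +80° = 135°
rotate_crank_by(+38°): θ ← 135° +38° = 173°
rotate_crank_by(+37°): θ ← 173° +37° = 210°
rotate_crank_by(-58°): θ ← 210° -58° = 152°
rotate_crank_by(+46°): θ ← 152° +46° = 198°
rotate_crank_by(-14°): θ ← 198° -14° = 184°
rotate_crank_by(+90°): θ ← 184° +90° = 274°
crank pin P = (r cos θ, r sin θ) = (2.999528, -42.895254)
h = r sin θ − e = -42.895254 − 20 = -62.895254
sin φ = h / L = -62.895254 / 211 = -0.29808177
φ = arcsin(-0.29808177) = -17.342426°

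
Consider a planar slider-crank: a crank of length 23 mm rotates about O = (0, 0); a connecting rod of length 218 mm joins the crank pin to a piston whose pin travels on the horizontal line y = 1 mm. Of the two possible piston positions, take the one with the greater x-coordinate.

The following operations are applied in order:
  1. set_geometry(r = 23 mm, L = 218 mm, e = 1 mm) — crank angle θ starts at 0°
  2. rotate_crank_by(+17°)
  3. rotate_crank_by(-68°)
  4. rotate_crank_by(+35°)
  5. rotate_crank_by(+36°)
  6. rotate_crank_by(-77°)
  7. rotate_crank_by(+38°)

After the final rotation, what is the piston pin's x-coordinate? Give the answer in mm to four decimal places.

set_geometry: r = 23 mm, L = 218 mm, e = 1 mm; θ ← 0°
rotate_crank_by(+17°): θ ← 0° +17° = 17°
rotate_crank_by(-68°): θ ← 17° -68° = -51°
rotate_crank_by(+35°): θ ← -51° +35° = -16°
rotate_crank_by(+36°): θ ← -16° +36° = 20°
rotate_crank_by(-77°): θ ← 20° -77° = -57°
rotate_crank_by(+38°): θ ← -57° +38° = -19°
crank pin P = (r cos θ, r sin θ) = (21.746927, -7.488068)
h = r sin θ − e = -7.488068 − 1 = -8.488068
x = r cos θ + √(L² − h²) = 21.746927 + √(47524.0 − 72.0473) = 21.746927 + 217.834691 = 239.581618

239.5816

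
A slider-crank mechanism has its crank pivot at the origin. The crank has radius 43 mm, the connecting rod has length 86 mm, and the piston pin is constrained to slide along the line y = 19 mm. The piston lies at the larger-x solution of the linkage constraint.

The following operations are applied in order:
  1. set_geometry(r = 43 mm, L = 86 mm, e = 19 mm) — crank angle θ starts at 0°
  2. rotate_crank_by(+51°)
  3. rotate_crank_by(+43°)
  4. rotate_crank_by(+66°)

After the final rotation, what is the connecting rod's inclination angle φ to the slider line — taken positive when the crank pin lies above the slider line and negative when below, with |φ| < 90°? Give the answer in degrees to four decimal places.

-2.8614

set_geometry: r = 43 mm, L = 86 mm, e = 19 mm; θ ← 0°
rotate_crank_by(+51°): θ ← 0° +51° = 51°
rotate_crank_by(+43°): θ ← 51° +43° = 94°
rotate_crank_by(+66°): θ ← 94° +66° = 160°
crank pin P = (r cos θ, r sin θ) = (-40.406783, 14.706866)
h = r sin θ − e = 14.706866 − 19 = -4.293134
sin φ = h / L = -4.293134 / 86 = -0.04992016
φ = arcsin(-0.04992016) = -2.861404°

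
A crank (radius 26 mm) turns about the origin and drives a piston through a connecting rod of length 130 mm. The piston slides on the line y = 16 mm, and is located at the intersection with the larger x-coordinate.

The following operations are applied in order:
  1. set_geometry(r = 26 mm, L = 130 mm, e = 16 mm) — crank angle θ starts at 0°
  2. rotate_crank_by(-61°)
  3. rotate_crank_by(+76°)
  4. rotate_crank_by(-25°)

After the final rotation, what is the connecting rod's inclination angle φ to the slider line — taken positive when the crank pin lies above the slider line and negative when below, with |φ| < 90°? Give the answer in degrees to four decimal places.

set_geometry: r = 26 mm, L = 130 mm, e = 16 mm; θ ← 0°
rotate_crank_by(-61°): θ ← 0° -61° = -61°
rotate_crank_by(+76°): θ ← -61° +76° = 15°
rotate_crank_by(-25°): θ ← 15° -25° = -10°
crank pin P = (r cos θ, r sin θ) = (25.605002, -4.514853)
h = r sin θ − e = -4.514853 − 16 = -20.514853
sin φ = h / L = -20.514853 / 130 = -0.15780656
φ = arcsin(-0.15780656) = -9.079604°

-9.0796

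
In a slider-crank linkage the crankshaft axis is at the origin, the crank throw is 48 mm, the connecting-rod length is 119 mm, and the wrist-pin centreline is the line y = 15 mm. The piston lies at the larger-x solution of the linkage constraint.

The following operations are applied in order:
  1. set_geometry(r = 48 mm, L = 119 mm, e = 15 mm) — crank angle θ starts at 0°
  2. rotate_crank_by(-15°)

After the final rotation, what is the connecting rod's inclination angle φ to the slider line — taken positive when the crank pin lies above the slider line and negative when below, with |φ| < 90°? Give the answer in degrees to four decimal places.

-13.3234

set_geometry: r = 48 mm, L = 119 mm, e = 15 mm; θ ← 0°
rotate_crank_by(-15°): θ ← 0° -15° = -15°
crank pin P = (r cos θ, r sin θ) = (46.364440, -12.423314)
h = r sin θ − e = -12.423314 − 15 = -27.423314
sin φ = h / L = -27.423314 / 119 = -0.23044802
φ = arcsin(-0.23044802) = -13.323450°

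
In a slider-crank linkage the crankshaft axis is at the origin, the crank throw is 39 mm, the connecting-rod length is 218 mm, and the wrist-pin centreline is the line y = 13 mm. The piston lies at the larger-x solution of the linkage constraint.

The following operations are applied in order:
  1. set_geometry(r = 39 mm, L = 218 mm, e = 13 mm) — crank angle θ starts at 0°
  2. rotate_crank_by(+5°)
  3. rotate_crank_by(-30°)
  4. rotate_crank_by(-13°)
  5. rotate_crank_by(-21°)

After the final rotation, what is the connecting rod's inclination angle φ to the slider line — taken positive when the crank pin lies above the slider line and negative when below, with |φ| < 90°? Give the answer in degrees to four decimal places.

set_geometry: r = 39 mm, L = 218 mm, e = 13 mm; θ ← 0°
rotate_crank_by(+5°): θ ← 0° +5° = 5°
rotate_crank_by(-30°): θ ← 5° -30° = -25°
rotate_crank_by(-13°): θ ← -25° -13° = -38°
rotate_crank_by(-21°): θ ← -38° -21° = -59°
crank pin P = (r cos θ, r sin θ) = (20.086485, -33.429525)
h = r sin θ − e = -33.429525 − 13 = -46.429525
sin φ = h / L = -46.429525 / 218 = -0.21297947
φ = arcsin(-0.21297947) = -12.297014°

-12.2970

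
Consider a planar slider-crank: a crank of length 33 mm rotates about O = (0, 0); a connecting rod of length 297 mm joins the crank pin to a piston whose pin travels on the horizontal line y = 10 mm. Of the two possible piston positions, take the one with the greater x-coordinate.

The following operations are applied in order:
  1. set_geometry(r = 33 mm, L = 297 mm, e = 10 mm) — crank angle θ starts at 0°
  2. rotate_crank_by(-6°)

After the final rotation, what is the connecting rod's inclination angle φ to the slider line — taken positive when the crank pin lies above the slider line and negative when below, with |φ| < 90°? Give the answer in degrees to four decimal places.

-2.5955

set_geometry: r = 33 mm, L = 297 mm, e = 10 mm; θ ← 0°
rotate_crank_by(-6°): θ ← 0° -6° = -6°
crank pin P = (r cos θ, r sin θ) = (32.819223, -3.449439)
h = r sin θ − e = -3.449439 − 10 = -13.449439
sin φ = h / L = -13.449439 / 297 = -0.04528431
φ = arcsin(-0.04528431) = -2.595487°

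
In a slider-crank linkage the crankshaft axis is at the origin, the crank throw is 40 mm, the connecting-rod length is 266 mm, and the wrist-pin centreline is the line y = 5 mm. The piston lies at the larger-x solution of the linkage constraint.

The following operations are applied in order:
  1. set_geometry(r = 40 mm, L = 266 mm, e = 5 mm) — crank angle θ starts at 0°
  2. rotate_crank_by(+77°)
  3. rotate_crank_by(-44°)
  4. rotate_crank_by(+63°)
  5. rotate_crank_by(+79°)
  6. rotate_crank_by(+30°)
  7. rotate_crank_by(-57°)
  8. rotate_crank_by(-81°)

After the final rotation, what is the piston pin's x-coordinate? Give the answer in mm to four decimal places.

set_geometry: r = 40 mm, L = 266 mm, e = 5 mm; θ ← 0°
rotate_crank_by(+77°): θ ← 0° +77° = 77°
rotate_crank_by(-44°): θ ← 77° -44° = 33°
rotate_crank_by(+63°): θ ← 33° +63° = 96°
rotate_crank_by(+79°): θ ← 96° +79° = 175°
rotate_crank_by(+30°): θ ← 175° +30° = 205°
rotate_crank_by(-57°): θ ← 205° -57° = 148°
rotate_crank_by(-81°): θ ← 148° -81° = 67°
crank pin P = (r cos θ, r sin θ) = (15.629245, 36.820194)
h = r sin θ − e = 36.820194 − 5 = 31.820194
x = r cos θ + √(L² − h²) = 15.629245 + √(70756.0 − 1012.5248) = 15.629245 + 264.089900 = 279.719145

279.7191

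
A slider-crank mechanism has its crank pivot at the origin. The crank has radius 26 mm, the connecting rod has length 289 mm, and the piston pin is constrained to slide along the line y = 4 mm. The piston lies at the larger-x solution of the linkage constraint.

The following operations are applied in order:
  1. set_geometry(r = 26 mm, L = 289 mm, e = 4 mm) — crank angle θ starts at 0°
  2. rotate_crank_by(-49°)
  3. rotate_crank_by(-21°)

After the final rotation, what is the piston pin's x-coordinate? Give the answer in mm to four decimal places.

296.4905

set_geometry: r = 26 mm, L = 289 mm, e = 4 mm; θ ← 0°
rotate_crank_by(-49°): θ ← 0° -49° = -49°
rotate_crank_by(-21°): θ ← -49° -21° = -70°
crank pin P = (r cos θ, r sin θ) = (8.892524, -24.432008)
h = r sin θ − e = -24.432008 − 4 = -28.432008
x = r cos θ + √(L² − h²) = 8.892524 + √(83521.0 − 808.3791) = 8.892524 + 287.598020 = 296.490543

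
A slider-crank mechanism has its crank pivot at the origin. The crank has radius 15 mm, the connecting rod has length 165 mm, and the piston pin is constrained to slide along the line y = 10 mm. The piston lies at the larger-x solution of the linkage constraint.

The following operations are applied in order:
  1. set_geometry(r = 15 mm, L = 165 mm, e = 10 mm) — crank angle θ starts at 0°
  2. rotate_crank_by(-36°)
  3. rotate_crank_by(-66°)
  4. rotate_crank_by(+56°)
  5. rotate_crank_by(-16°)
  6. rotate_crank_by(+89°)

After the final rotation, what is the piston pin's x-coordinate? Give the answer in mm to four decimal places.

set_geometry: r = 15 mm, L = 165 mm, e = 10 mm; θ ← 0°
rotate_crank_by(-36°): θ ← 0° -36° = -36°
rotate_crank_by(-66°): θ ← -36° -66° = -102°
rotate_crank_by(+56°): θ ← -102° +56° = -46°
rotate_crank_by(-16°): θ ← -46° -16° = -62°
rotate_crank_by(+89°): θ ← -62° +89° = 27°
crank pin P = (r cos θ, r sin θ) = (13.365098, 6.809857)
h = r sin θ − e = 6.809857 − 10 = -3.190143
x = r cos θ + √(L² − h²) = 13.365098 + √(27225.0 − 10.1770) = 13.365098 + 164.969158 = 178.334256

178.3343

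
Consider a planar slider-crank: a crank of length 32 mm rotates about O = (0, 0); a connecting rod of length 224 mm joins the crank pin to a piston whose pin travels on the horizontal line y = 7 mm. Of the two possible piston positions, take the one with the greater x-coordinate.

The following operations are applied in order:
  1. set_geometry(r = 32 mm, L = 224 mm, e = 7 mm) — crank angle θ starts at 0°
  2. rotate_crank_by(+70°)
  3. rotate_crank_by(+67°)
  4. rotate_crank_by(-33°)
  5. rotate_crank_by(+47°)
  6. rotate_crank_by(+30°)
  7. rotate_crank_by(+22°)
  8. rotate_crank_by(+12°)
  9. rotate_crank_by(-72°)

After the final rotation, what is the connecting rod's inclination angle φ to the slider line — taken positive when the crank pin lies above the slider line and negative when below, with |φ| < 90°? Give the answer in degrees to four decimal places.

set_geometry: r = 32 mm, L = 224 mm, e = 7 mm; θ ← 0°
rotate_crank_by(+70°): θ ← 0° +70° = 70°
rotate_crank_by(+67°): θ ← 70° +67° = 137°
rotate_crank_by(-33°): θ ← 137° -33° = 104°
rotate_crank_by(+47°): θ ← 104° +47° = 151°
rotate_crank_by(+30°): θ ← 151° +30° = 181°
rotate_crank_by(+22°): θ ← 181° +22° = 203°
rotate_crank_by(+12°): θ ← 203° +12° = 215°
rotate_crank_by(-72°): θ ← 215° -72° = 143°
crank pin P = (r cos θ, r sin θ) = (-25.556336, 19.258081)
h = r sin θ − e = 19.258081 − 7 = 12.258081
sin φ = h / L = 12.258081 / 224 = 0.05472357
φ = arcsin(0.05472357) = 3.136997°

3.1370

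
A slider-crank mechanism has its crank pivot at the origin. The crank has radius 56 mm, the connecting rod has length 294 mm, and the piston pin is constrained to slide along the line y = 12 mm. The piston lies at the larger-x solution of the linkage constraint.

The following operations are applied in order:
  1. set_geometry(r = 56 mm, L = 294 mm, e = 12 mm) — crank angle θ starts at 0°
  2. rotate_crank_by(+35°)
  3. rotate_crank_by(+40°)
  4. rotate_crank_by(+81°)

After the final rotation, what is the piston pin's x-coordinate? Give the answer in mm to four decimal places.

set_geometry: r = 56 mm, L = 294 mm, e = 12 mm; θ ← 0°
rotate_crank_by(+35°): θ ← 0° +35° = 35°
rotate_crank_by(+40°): θ ← 35° +40° = 75°
rotate_crank_by(+81°): θ ← 75° +81° = 156°
crank pin P = (r cos θ, r sin θ) = (-51.158546, 22.777252)
h = r sin θ − e = 22.777252 − 12 = 10.777252
x = r cos θ + √(L² − h²) = -51.158546 + √(86436.0 − 116.1492) = -51.158546 + 293.802401 = 242.643855

242.6439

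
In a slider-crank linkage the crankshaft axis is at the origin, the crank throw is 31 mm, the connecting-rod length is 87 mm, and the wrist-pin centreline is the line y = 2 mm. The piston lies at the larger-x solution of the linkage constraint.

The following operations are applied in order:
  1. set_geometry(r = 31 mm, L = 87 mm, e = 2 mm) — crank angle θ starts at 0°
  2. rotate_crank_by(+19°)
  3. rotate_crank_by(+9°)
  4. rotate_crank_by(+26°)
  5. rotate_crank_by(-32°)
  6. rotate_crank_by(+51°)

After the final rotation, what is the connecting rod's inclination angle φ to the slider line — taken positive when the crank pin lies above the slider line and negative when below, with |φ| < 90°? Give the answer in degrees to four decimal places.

set_geometry: r = 31 mm, L = 87 mm, e = 2 mm; θ ← 0°
rotate_crank_by(+19°): θ ← 0° +19° = 19°
rotate_crank_by(+9°): θ ← 19° +9° = 28°
rotate_crank_by(+26°): θ ← 28° +26° = 54°
rotate_crank_by(-32°): θ ← 54° -32° = 22°
rotate_crank_by(+51°): θ ← 22° +51° = 73°
crank pin P = (r cos θ, r sin θ) = (9.063523, 29.645447)
h = r sin θ − e = 29.645447 − 2 = 27.645447
sin φ = h / L = 27.645447 / 87 = 0.31776376
φ = arcsin(0.31776376) = 18.527741°

18.5277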